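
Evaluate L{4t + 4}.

L{4t + 4} = 4·L{t} + 4·L{1} = 4/s² + 4/s

Final answer: 4/s² + 4/s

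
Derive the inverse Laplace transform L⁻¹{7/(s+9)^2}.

L⁻¹{n!/(s-a)^(n+1)} = t^n·e^(at) with n=1, a=-9. So L⁻¹{1/(s+9)^2} = t·e^(-9t), and L⁻¹{7/(s+9)^2} = (7/1)·t·e^(-9t) = 7·t·e^(-9t)

Final answer: 7·t·e^(-9t)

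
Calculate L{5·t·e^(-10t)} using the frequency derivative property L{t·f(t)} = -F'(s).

L{e^(-10t)} = 1/(s+10). By frequency derivative: L{t·e^(-10t)} = -d/ds[1/(s+10)] = -(-1)/(s+10)² = 1/(s+10)². Then L{5·t·e^(-10t)} = 5·1/(s+10)² = 5/(s+10)²

Final answer: 5/(s+10)²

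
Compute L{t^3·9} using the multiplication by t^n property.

L{9} = 9/s. d^1/ds^1[1/s] = -1/s². d^2/ds^2[1/s] = 2/s^3. d^3/ds^3[1/s] = -6/s^4. So L{t^3} = (-1)^{3}·-6/s^4 = 6/s^4. Then L{t^3·9} = 9·6/s^4 = 54/s^4

Final answer: 54/s^4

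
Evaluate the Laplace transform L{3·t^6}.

L{t^n} = n!/s^(n+1), so L{t^6} = 720/s^7. Then L{3·t^6} = 3·720/s^7 = 2160/s^7

Final answer: 2160/s^7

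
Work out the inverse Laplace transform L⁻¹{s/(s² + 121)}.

L⁻¹{s/(s² + 121)} = cos(11t)

Final answer: cos(11t)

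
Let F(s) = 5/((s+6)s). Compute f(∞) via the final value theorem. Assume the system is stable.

f(∞) = lim_{s→0} sF(s) = lim_{s→0} 5/(s+6) = 5/6

Final answer: 5/6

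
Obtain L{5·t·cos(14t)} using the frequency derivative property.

L{cos(14t)} = s/(s² + 196). Derivative: d/ds[s/(s² + 196)] = [(s² + 196) - s·2s]/(s² + 196)² = (196 - s²)/(s² + 196)². So L{t·cos(14t)} = -F'(s) = (s² - 196)/(s² + 196)². Then L{5·t·cos(14t)} = 5·(s² - 196)/(s² + 196)²

Final answer: 5·(s² - 196)/(s² + 196)²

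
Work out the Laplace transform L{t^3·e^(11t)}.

L{t^n·e^(at)} = n!/(s-a)^(n+1), so L{t^3·e^(11t)} = 6/(s-11)^4

Final answer: 6/(s-11)^4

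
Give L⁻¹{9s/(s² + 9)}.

This is the form c·s/(s² + a²) with a = 3, c = 9. L⁻¹ = 9·cos(3t)

Final answer: 9·cos(3t)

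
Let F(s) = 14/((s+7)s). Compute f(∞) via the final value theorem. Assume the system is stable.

f(∞) = lim_{s→0} sF(s) = lim_{s→0} 14/(s+7) = 2

Final answer: 2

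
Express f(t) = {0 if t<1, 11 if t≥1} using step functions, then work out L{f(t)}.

f(t) = 11·u(t-1). L{u(t-1)} = e^(-s)/s, so L{f(t)} = 11·e^(-s)/s

Final answer: 11·e^(-s)/s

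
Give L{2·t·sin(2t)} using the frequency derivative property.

L{sin(2t)} = 2/(s² + 4). By L{t·f(t)} = -F'(s): -d/ds[2/(s² + 4)] = -(2)·(-2s)/(s² + 4)² = 4s/(s² + 4)². Then L{2·t·sin(2t)} = 2·4s/(s² + 4)² = 8s/(s² + 4)²

Final answer: 8s/(s² + 4)²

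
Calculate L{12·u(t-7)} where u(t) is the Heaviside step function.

L{u(t-a)} = e^(-as)/s. Here a=7, so L{u(t-7)} = e^(-7s)/s, and L{12·u(t-7)} = 12·e^(-7s)/s

Final answer: 12·e^(-7s)/s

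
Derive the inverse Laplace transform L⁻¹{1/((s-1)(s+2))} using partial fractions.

Decompose: A/(s-1) + B/(s+2). A = 1/3, B = -1/3. f(t) = (e^t - e^(-2t))/3

Final answer: (e^t - e^(-2t))/3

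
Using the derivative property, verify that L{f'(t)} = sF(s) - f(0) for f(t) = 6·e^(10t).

f'(t) = 60e^(10t). Direct: L{f'(t)} = 60/(s-10). Property: s·6/(s-10) - 6 = (6s - 6(s-10))/(s-10) = 60/(s-10). ✓

Final answer: 60/(s-10)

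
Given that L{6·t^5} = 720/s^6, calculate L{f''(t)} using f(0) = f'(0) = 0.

L{f''(t)} = s²F(s) - sf(0) - f'(0) = s²·720/s^6 - 0 - 0 = 720/s^4

Final answer: 720/s^4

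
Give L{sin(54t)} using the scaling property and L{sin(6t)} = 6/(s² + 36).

Using L{f(at)} = (1/a)F(s/a) with a=9: L{sin(54t)} = (1/9) · 6/((s/9)² + 36) = (1/9) · 6·81/(s² + 2916) = 54/(s² + 2916)

Final answer: 54/(s² + 2916)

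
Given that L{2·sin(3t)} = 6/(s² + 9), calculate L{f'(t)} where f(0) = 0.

L{f'(t)} = s·F(s) - f(0) = s·6/(s² + 9) - 0 = 6s/(s² + 9)

Final answer: 6s/(s² + 9)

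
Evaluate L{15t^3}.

L{t^n} = n!/s^(n+1). So L{15t^3} = 15·3!/s^4 = 90/s^4

Final answer: 90/s^4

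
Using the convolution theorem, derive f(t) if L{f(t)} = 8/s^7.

8/s^7 = (8/s)·(1/s^6) = L{8}·L{t^5/120}. By convolution, f(t) = 8*t^5/120 = ∫₀ᵗ 8·τ^5/120 dτ = 8·t^6/720

Final answer: 8·t^6/720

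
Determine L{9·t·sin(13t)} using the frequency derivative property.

L{sin(13t)} = 13/(s² + 169). By L{t·f(t)} = -F'(s): -d/ds[13/(s² + 169)] = -(13)·(-2s)/(s² + 169)² = 26s/(s² + 169)². Then L{9·t·sin(13t)} = 9·26s/(s² + 169)² = 234s/(s² + 169)²

Final answer: 234s/(s² + 169)²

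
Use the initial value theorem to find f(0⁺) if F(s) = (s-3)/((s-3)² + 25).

f(0⁺) = lim_{s→∞} sF(s) = lim_{s→∞} s(s-3)/((s-3)² + 25) = 1

Final answer: 1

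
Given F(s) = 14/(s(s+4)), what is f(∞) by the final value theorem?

f(∞) = lim_{s→0} s·14/(s(s+4)) = lim_{s→0} 14/(s+4) = 14/4 = 7/2

Final answer: 7/2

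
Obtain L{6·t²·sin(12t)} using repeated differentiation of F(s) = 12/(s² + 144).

F(s) = 12/(s² + 144). F'(s) = -24s/(s² + 144)². F''(s) = -24(144 - 3s²)/(s² + 144)³ = (72s² - 3456)/(s² + 144)³. So L{t²·sin(12t)} = (-1)² F''(s) = (72s² - 3456)/(s² + 144)³. Then L{6·t²·sin(12t)} = 6·(72s² - 3456)/(s² + 144)³ = (432s² - 20736)/(s² + 144)³

Final answer: (432s² - 20736)/(s² + 144)³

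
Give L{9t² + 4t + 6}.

L{9t² + 4t + 6} = 9·2/s³ + 4/s² + 6/s = 18/s³ + 4/s² + 6/s

Final answer: 18/s³ + 4/s² + 6/s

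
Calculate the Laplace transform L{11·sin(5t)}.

L{sin(ωt)} = ω/(s² + ω²), so L{sin(5t)} = 5/(s² + 25). Then L{11·sin(5t)} = 11·5/(s² + 25) = 55/(s² + 25)

Final answer: 55/(s² + 25)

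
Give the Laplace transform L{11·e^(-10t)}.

L{e^(at)} = 1/(s-a), so L{e^(-10t)} = 1/(s+10). Then L{11·e^(-10t)} = 11/(s+10)

Final answer: 11/(s+10)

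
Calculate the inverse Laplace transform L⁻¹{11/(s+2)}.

L⁻¹{1/(s-a)} = e^(at), so L⁻¹{1/(s+2)} = e^(-2t), and L⁻¹{11/(s+2)} = 11·e^(-2t)

Final answer: 11·e^(-2t)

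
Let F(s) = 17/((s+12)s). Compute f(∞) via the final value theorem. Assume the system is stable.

f(∞) = lim_{s→0} sF(s) = lim_{s→0} 17/(s+12) = 17/12

Final answer: 17/12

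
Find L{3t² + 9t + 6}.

L{3t² + 9t + 6} = 3·2/s³ + 9/s² + 6/s = 6/s³ + 9/s² + 6/s

Final answer: 6/s³ + 9/s² + 6/s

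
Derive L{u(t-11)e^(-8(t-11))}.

u(t-a)f(t-a) with f(t)=e^(-8t). L{e^(-8t)} = 1/(s+8). By time shift: e^(-11s)/(s+8)

Final answer: e^(-11s)/(s+8)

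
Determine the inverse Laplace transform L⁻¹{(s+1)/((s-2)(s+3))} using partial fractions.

Using partial fractions, f(t) = (3e^(2t) + 2e^(-3t))/5

Final answer: (3e^(2t) + 2e^(-3t))/5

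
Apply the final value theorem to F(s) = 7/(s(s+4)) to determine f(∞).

f(∞) = lim_{s→0} s·7/(s(s+4)) = lim_{s→0} 7/(s+4) = 7/4 = 7/4

Final answer: 7/4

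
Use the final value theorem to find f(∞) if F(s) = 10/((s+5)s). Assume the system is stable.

f(∞) = lim_{s→0} sF(s) = lim_{s→0} 10/(s+5) = 2

Final answer: 2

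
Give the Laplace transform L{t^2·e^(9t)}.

L{t^n·e^(at)} = n!/(s-a)^(n+1), so L{t^2·e^(9t)} = 2/(s-9)^3

Final answer: 2/(s-9)^3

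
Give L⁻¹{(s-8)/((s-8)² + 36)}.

Using frequency shift: L⁻¹{(s-a)/((s-a)² + b²)} = e^(at)cos(bt). Here a=8, b=6

Final answer: e^(8t)·cos(6t)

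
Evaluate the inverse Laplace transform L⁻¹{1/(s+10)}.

L⁻¹{1/(s-a)} = e^(at), so L⁻¹{1/(s+10)} = e^(-10t)

Final answer: e^(-10t)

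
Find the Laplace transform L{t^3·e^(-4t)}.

L{t^n·e^(at)} = n!/(s-a)^(n+1), so L{t^3·e^(-4t)} = 6/(s+4)^4

Final answer: 6/(s+4)^4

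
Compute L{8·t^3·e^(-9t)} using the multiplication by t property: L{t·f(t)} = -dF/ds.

Using L{t^n·e^(at)} = n!/(s-a)^(n+1), L{t^3·e^(-9t)} = 6/(s+9)^4, so L{8·t^3·e^(-9t)} = 8·6/(s+9)^4 = 48/(s+9)^4

Final answer: 48/(s+9)^4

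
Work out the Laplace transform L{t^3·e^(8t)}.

L{t^n·e^(at)} = n!/(s-a)^(n+1), so L{t^3·e^(8t)} = 6/(s-8)^4

Final answer: 6/(s-8)^4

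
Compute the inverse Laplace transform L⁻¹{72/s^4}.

L⁻¹{n!/s^(n+1)} = t^n with n=3. So L⁻¹{6/s^4} = t^3, and L⁻¹{72/s^4} = (72/6)·t^3 = 12·t^3

Final answer: 12·t^3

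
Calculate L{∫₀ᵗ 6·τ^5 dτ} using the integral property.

L{∫₀ᵗ f(τ)dτ} = F(s)/s with f(t) = 6t^5. F(s) = 720/s^6, so L{∫₀ᵗ 6·τ^5 dτ} = (720/s^6)/s = 720/s^7. (Check: ∫₀ᵗ 6·τ^5 dτ = 6t^6/6.)

Final answer: 720/s^7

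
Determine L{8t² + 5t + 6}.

L{8t² + 5t + 6} = 8·2/s³ + 5/s² + 6/s = 16/s³ + 5/s² + 6/s

Final answer: 16/s³ + 5/s² + 6/s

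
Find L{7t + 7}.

L{7t + 7} = 7·L{t} + 7·L{1} = 7/s² + 7/s

Final answer: 7/s² + 7/s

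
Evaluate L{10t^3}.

L{t^n} = n!/s^(n+1). So L{10t^3} = 10·3!/s^4 = 60/s^4

Final answer: 60/s^4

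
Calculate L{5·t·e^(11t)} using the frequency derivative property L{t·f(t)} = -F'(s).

L{e^(11t)} = 1/(s-11). By frequency derivative: L{t·e^(11t)} = -d/ds[1/(s-11)] = -(-1)/(s-11)² = 1/(s-11)². Then L{5·t·e^(11t)} = 5·1/(s-11)² = 5/(s-11)²

Final answer: 5/(s-11)²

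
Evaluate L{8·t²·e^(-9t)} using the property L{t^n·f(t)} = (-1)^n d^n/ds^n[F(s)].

L{e^(-9t)} = 1/(s+9). d/ds[1/(s+9)] = -1/(s+9)². d²/ds²[1/(s+9)] = 2/(s+9)³. So L{t²·e^(-9t)} = (-1)² · 2/(s+9)³ = 2/(s+9)³. Then L{8·t²·e^(-9t)} = 8·2/(s+9)³ = 16/(s+9)³

Final answer: 16/(s+9)³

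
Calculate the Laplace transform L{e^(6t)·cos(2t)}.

L{e^(at)·cos(ωt)} = (s-a)/((s-a)² + ω²), so L{e^(6t)·cos(2t)} = (s-6)/((s-6)² + 4)

Final answer: (s-6)/((s-6)² + 4)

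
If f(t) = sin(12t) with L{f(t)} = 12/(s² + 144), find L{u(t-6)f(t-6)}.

Time shift theorem: L{u(t-a)f(t-a)} = e^(-as)F(s). Here a=6, F(s) = 12/(s² + 144), so L{u(t-6)f(t-6)} = e^(-6s)·12/(s² + 144)

Final answer: e^(-6s)·12/(s² + 144)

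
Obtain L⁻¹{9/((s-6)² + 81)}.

Form: b/((s-a)² + b²) → e^(at)sin(bt). With a=6, b=9

Final answer: e^(6t)·sin(9t)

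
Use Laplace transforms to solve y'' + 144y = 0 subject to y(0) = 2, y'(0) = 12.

L{y''} + 144L{y} = 0. s²Y - 2s - 12 + 144Y = 0. Y(s² + 144) = 2s + 12. Y = (2s + 12)/(s² + 144). Inverting: y(t) = 2cos(12t) + sin(12t)

Final answer: y(t) = 2cos(12t) + sin(12t)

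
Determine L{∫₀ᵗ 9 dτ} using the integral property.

L{∫₀ᵗ f(τ)dτ} = F(s)/s with f(t) = 9. F(s) = 9/s, so L{∫₀ᵗ 9 dτ} = (9/s)/s = 9/s². (Check: ∫₀ᵗ 9 dτ = 9t.)

Final answer: 9/s²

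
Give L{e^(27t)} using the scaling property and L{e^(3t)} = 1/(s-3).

Using L{f(at)} = (1/a)F(s/a) with a=9 and f(t) = e^(3t): L{e^(27t)} = (1/9) · 1/((s/9)-3) = (1/9) · 9/(s-27) = 1/(s-27)

Final answer: 1/(s-27)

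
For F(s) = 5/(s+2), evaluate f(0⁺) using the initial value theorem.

f(0⁺) = lim_{s→∞} s·5/(s+2) = lim_{s→∞} 5s/(s+2) = 5

Final answer: 5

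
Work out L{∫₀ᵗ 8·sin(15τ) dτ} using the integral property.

L{∫₀ᵗ f(τ)dτ} = F(s)/s with F(s) = 120/(s² + 225), so the result is (120/(s² + 225))/s = 120/(s(s² + 225))

Final answer: 120/(s(s² + 225))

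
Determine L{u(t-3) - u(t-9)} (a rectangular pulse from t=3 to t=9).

L{u(t-a)} = e^(-as)/s. L{u(t-3) - u(t-9)} = (e^(-3s) - e^(-9s))/s

Final answer: (e^(-3s) - e^(-9s))/s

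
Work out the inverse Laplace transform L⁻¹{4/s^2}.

L⁻¹{n!/s^(n+1)} = t^n with n=1. So L⁻¹{1/s^2} = t, and L⁻¹{4/s^2} = (4/1)·t = 4·t

Final answer: 4·t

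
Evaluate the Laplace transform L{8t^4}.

L{8t^4} = 8 · L{t^4} = 8 · 24/s^5 = 192/s^5

Final answer: 192/s^5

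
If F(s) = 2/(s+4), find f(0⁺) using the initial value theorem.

f(0⁺) = lim_{s→∞} s·2/(s+4) = lim_{s→∞} 2s/(s+4) = 2

Final answer: 2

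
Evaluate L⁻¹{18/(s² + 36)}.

This is the form c·a/(s² + a²) with a = 6, c = 3. L⁻¹ = 3·sin(6t)

Final answer: 3·sin(6t)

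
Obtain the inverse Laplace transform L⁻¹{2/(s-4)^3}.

L⁻¹{n!/(s-a)^(n+1)} = t^n·e^(at), so L⁻¹{2/(s-4)^3} = t^2·e^(4t)

Final answer: t^2·e^(4t)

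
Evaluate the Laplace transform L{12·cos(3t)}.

L{cos(ωt)} = s/(s² + ω²), so L{cos(3t)} = s/(s² + 9). Then L{12·cos(3t)} = 12·s/(s² + 9) = 12s/(s² + 9)

Final answer: 12s/(s² + 9)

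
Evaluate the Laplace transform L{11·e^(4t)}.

L{e^(at)} = 1/(s-a), so L{e^(4t)} = 1/(s-4). Then L{11·e^(4t)} = 11/(s-4)

Final answer: 11/(s-4)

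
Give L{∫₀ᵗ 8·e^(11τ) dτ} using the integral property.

L{∫₀ᵗ f(τ)dτ} = F(s)/s with F(s) = 8/(s-11), so L{∫₀ᵗ 8·e^(11τ) dτ} = 8/(s(s-11))

Final answer: 8/(s(s-11))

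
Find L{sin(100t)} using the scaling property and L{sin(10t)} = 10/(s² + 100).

Using L{f(at)} = (1/a)F(s/a) with a=10: L{sin(100t)} = (1/10) · 10/((s/10)² + 100) = (1/10) · 10·100/(s² + 10000) = 100/(s² + 10000)

Final answer: 100/(s² + 10000)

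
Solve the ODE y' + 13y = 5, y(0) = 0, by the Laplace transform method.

sY + 13Y = 5/s. Y = 5/(s(s+13)). Partial fractions: Y = 5/13/s - 5/13/(s+13)

Final answer: y(t) = 5/13(1 - e^(-13t))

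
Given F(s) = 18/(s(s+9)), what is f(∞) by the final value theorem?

f(∞) = lim_{s→0} s·18/(s(s+9)) = lim_{s→0} 18/(s+9) = 18/9 = 2

Final answer: 2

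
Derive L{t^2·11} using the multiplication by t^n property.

L{11} = 11/s. d^1/ds^1[1/s] = -1/s². d^2/ds^2[1/s] = 2/s^3. So L{t^2} = (-1)^{2}·2/s^3 = 2/s^3. Then L{t^2·11} = 11·2/s^3 = 22/s^3

Final answer: 22/s^3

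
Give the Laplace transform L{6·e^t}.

L{e^(at)} = 1/(s-a), so L{e^t} = 1/(s-1). Then L{6·e^t} = 6/(s-1)

Final answer: 6/(s-1)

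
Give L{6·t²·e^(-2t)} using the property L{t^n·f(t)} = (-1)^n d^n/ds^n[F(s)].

L{e^(-2t)} = 1/(s+2). d/ds[1/(s+2)] = -1/(s+2)². d²/ds²[1/(s+2)] = 2/(s+2)³. So L{t²·e^(-2t)} = (-1)² · 2/(s+2)³ = 2/(s+2)³. Then L{6·t²·e^(-2t)} = 6·2/(s+2)³ = 12/(s+2)³

Final answer: 12/(s+2)³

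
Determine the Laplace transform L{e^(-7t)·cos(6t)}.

L{e^(at)·cos(ωt)} = (s-a)/((s-a)² + ω²), so L{e^(-7t)·cos(6t)} = (s+7)/((s+7)² + 36)

Final answer: (s+7)/((s+7)² + 36)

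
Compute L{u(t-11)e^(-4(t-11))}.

u(t-a)f(t-a) with f(t)=e^(-4t). L{e^(-4t)} = 1/(s+4). By time shift: e^(-11s)/(s+4)

Final answer: e^(-11s)/(s+4)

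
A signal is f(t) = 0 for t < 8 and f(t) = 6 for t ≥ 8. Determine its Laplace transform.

f(t) = 6·u(t-8). L{u(t-8)} = e^(-8s)/s, so L{f(t)} = 6·e^(-8s)/s

Final answer: 6·e^(-8s)/s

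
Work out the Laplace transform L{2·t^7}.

L{t^n} = n!/s^(n+1), so L{t^7} = 5040/s^8. Then L{2·t^7} = 2·5040/s^8 = 10080/s^8

Final answer: 10080/s^8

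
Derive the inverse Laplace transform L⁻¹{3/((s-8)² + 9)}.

Using frequency shift, L⁻¹{3/((s-8)² + 9)} = e^(8t)·sin(3t)

Final answer: e^(8t)·sin(3t)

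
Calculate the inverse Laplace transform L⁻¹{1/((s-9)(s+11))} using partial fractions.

Decompose: A/(s-9) + B/(s+11). A = 1/20, B = -1/20. f(t) = (e^(9t) - e^(-11t))/20

Final answer: (e^(9t) - e^(-11t))/20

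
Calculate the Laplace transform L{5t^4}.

L{5t^4} = 5 · L{t^4} = 5 · 24/s^5 = 120/s^5

Final answer: 120/s^5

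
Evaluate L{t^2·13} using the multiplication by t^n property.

L{13} = 13/s. d^1/ds^1[1/s] = -1/s². d^2/ds^2[1/s] = 2/s^3. So L{t^2} = (-1)^{2}·2/s^3 = 2/s^3. Then L{t^2·13} = 13·2/s^3 = 26/s^3

Final answer: 26/s^3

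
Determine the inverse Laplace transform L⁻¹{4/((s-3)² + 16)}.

Using frequency shift, L⁻¹{4/((s-3)² + 16)} = e^(3t)·sin(4t)

Final answer: e^(3t)·sin(4t)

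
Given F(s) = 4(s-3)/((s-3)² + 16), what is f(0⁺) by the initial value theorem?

f(0⁺) = lim_{s→∞} sF(s) = lim_{s→∞} 4s(s-3)/((s-3)² + 16) = 4

Final answer: 4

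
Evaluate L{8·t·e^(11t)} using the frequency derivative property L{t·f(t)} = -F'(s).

L{e^(11t)} = 1/(s-11). By frequency derivative: L{t·e^(11t)} = -d/ds[1/(s-11)] = -(-1)/(s-11)² = 1/(s-11)². Then L{8·t·e^(11t)} = 8·1/(s-11)² = 8/(s-11)²

Final answer: 8/(s-11)²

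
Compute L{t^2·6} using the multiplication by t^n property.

L{6} = 6/s. d^1/ds^1[1/s] = -1/s². d^2/ds^2[1/s] = 2/s^3. So L{t^2} = (-1)^{2}·2/s^3 = 2/s^3. Then L{t^2·6} = 6·2/s^3 = 12/s^3

Final answer: 12/s^3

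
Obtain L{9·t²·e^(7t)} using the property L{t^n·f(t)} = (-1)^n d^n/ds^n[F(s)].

L{e^(7t)} = 1/(s-7). d/ds[1/(s-7)] = -1/(s-7)². d²/ds²[1/(s-7)] = 2/(s-7)³. So L{t²·e^(7t)} = (-1)² · 2/(s-7)³ = 2/(s-7)³. Then L{9·t²·e^(7t)} = 9·2/(s-7)³ = 18/(s-7)³

Final answer: 18/(s-7)³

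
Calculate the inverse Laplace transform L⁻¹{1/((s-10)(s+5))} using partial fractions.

Decompose: A/(s-10) + B/(s+5). A = 1/15, B = -1/15. f(t) = (e^(10t) - e^(-5t))/15

Final answer: (e^(10t) - e^(-5t))/15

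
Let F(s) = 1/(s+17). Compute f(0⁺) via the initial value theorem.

f(0⁺) = lim_{s→∞} s·1/(s+17) = lim_{s→∞} s/(s+17) = 1

Final answer: 1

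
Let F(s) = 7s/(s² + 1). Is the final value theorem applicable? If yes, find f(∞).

The final value theorem requires all poles of sF(s) in the left half-plane. sF(s) = 7s²/(s² + 1) has poles at s = ±1i (imaginary axis). Theorem does NOT apply (oscillatory system).

Final answer: Not applicable (oscillatory)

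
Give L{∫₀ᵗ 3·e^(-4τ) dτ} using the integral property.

L{∫₀ᵗ f(τ)dτ} = F(s)/s with F(s) = 3/(s+4), so L{∫₀ᵗ 3·e^(-4τ) dτ} = 3/(s(s+4))

Final answer: 3/(s(s+4))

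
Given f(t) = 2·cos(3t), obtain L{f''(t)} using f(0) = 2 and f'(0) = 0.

F(s) = 2s/(s² + 9). L{f''(t)} = s²F(s) - sf(0) - f'(0) = 2s³/(s² + 9) - 2s = (2s³ - 2s(s² + 9))/(s² + 9) = -18s/(s² + 9)

Final answer: -18s/(s² + 9)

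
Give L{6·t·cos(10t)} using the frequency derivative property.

L{cos(10t)} = s/(s² + 100). Derivative: d/ds[s/(s² + 100)] = [(s² + 100) - s·2s]/(s² + 100)² = (100 - s²)/(s² + 100)². So L{t·cos(10t)} = -F'(s) = (s² - 100)/(s² + 100)². Then L{6·t·cos(10t)} = 6·(s² - 100)/(s² + 100)²

Final answer: 6·(s² - 100)/(s² + 100)²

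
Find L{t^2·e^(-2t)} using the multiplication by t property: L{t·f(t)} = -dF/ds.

Using L{t^n·e^(at)} = n!/(s-a)^(n+1), L{t^2·e^(-2t)} = 2/(s+2)^3

Final answer: 2/(s+2)^3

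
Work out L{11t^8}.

L{t^n} = n!/s^(n+1). So L{11t^8} = 11·8!/s^9 = 443520/s^9

Final answer: 443520/s^9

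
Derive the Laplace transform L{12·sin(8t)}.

L{sin(ωt)} = ω/(s² + ω²), so L{sin(8t)} = 8/(s² + 64). Then L{12·sin(8t)} = 12·8/(s² + 64) = 96/(s² + 64)

Final answer: 96/(s² + 64)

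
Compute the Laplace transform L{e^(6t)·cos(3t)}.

L{e^(at)·cos(ωt)} = (s-a)/((s-a)² + ω²), so L{e^(6t)·cos(3t)} = (s-6)/((s-6)² + 9)

Final answer: (s-6)/((s-6)² + 9)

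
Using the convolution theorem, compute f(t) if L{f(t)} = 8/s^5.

8/s^5 = (8/s)·(1/s^4) = L{8}·L{t^3/6}. By convolution, f(t) = 8*t^3/6 = ∫₀ᵗ 8·τ^3/6 dτ = 8·t^4/24

Final answer: 8·t^4/24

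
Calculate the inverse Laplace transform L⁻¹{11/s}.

L⁻¹{c/s} = c, so L⁻¹{11/s} = 11

Final answer: 11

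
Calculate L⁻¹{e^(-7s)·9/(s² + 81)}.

L⁻¹{9/(s² + 81)} = sin(9t). By the time shift theorem, L⁻¹{e^(-as)F(s)} = u(t-a)f(t-a) with a=7, so L⁻¹{e^(-7s)·9/(s² + 81)} = u(t-7)·sin(9(t-7))

Final answer: u(t-7)·sin(9(t-7))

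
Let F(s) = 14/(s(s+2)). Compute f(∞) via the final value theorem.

f(∞) = lim_{s→0} s·14/(s(s+2)) = lim_{s→0} 14/(s+2) = 14/2 = 7

Final answer: 7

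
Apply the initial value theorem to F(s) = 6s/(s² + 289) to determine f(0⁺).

f(0⁺) = lim_{s→∞} s·6s/(s² + 289) = lim_{s→∞} 6s²/(s² + 289) = 6

Final answer: 6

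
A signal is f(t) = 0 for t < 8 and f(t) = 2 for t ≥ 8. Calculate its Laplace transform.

f(t) = 2·u(t-8). L{u(t-8)} = e^(-8s)/s, so L{f(t)} = 2·e^(-8s)/s

Final answer: 2·e^(-8s)/s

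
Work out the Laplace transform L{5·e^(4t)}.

L{e^(at)} = 1/(s-a), so L{e^(4t)} = 1/(s-4). Then L{5·e^(4t)} = 5/(s-4)

Final answer: 5/(s-4)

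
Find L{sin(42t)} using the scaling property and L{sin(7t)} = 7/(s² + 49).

Using L{f(at)} = (1/a)F(s/a) with a=6: L{sin(42t)} = (1/6) · 7/((s/6)² + 49) = (1/6) · 7·36/(s² + 1764) = 42/(s² + 1764)

Final answer: 42/(s² + 1764)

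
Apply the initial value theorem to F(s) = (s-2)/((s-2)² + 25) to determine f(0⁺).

f(0⁺) = lim_{s→∞} sF(s) = lim_{s→∞} s(s-2)/((s-2)² + 25) = 1

Final answer: 1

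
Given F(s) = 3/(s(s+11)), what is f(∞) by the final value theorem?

f(∞) = lim_{s→0} s·3/(s(s+11)) = lim_{s→0} 3/(s+11) = 3/11 = 3/11

Final answer: 3/11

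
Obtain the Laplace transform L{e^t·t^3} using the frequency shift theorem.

L{e^(at)·t^n} = n!/(s-a)^(n+1), so L{e^t·t^3} = 6/(s-1)^4

Final answer: 6/(s-1)^4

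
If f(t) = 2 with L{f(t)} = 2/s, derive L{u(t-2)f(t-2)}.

Time shift theorem: L{u(t-a)f(t-a)} = e^(-as)F(s). Here a=2, F(s) = 2/s, so L{u(t-2)f(t-2)} = e^(-2s)·2/s

Final answer: e^(-2s)·2/s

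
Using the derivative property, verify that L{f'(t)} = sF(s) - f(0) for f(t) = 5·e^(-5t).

f'(t) = -25e^(-5t). Direct: L{f'(t)} = -25/(s+5). Property: s·5/(s+5) - 5 = (5s - 5(s+5))/(s+5) = -25/(s+5). ✓

Final answer: -25/(s+5)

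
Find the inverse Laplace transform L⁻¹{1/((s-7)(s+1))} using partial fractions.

Decompose: A/(s-7) + B/(s+1). A = 1/8, B = -1/8. f(t) = (e^(7t) - e^(-t))/8

Final answer: (e^(7t) - e^(-t))/8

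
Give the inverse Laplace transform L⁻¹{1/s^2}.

L⁻¹{n!/s^(n+1)} = t^n with n=1. So L⁻¹{1/s^2} = t

Final answer: t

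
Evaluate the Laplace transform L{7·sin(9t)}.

L{sin(ωt)} = ω/(s² + ω²), so L{sin(9t)} = 9/(s² + 81). Then L{7·sin(9t)} = 7·9/(s² + 81) = 63/(s² + 81)

Final answer: 63/(s² + 81)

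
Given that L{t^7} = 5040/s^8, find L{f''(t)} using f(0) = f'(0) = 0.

L{f''(t)} = s²F(s) - sf(0) - f'(0) = s²·5040/s^8 - 0 - 0 = 5040/s^6

Final answer: 5040/s^6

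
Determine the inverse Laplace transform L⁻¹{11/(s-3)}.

L⁻¹{1/(s-a)} = e^(at), so L⁻¹{1/(s-3)} = e^(3t), and L⁻¹{11/(s-3)} = 11·e^(3t)

Final answer: 11·e^(3t)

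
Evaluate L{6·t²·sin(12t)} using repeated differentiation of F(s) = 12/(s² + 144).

F(s) = 12/(s² + 144). F'(s) = -24s/(s² + 144)². F''(s) = -24(144 - 3s²)/(s² + 144)³ = (72s² - 3456)/(s² + 144)³. So L{t²·sin(12t)} = (-1)² F''(s) = (72s² - 3456)/(s² + 144)³. Then L{6·t²·sin(12t)} = 6·(72s² - 3456)/(s² + 144)³ = (432s² - 20736)/(s² + 144)³

Final answer: (432s² - 20736)/(s² + 144)³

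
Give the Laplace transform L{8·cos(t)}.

L{cos(ωt)} = s/(s² + ω²), so L{cos(t)} = s/(s² + 1). Then L{8·cos(t)} = 8·s/(s² + 1) = 8s/(s² + 1)

Final answer: 8s/(s² + 1)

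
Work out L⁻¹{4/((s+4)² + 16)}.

Form: b/((s-a)² + b²) → e^(at)sin(bt). With a=-4, b=4

Final answer: e^(-4t)·sin(4t)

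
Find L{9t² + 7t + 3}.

L{9t² + 7t + 3} = 9·2/s³ + 7/s² + 3/s = 18/s³ + 7/s² + 3/s

Final answer: 18/s³ + 7/s² + 3/s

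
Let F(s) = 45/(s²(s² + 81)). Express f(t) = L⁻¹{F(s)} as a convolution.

45/(s²(s² + 81)) = (1/s²)·(45/(s² + 81)) = L{t}·L{5·sin(9t)}. So f(t) = t*(5·sin(9t)) = ∫₀ᵗ 5τ·sin(9(t-τ)) dτ

Final answer: ∫₀ᵗ 5τ·sin(9(t-τ)) dτ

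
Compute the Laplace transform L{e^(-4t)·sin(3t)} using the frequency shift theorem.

Frequency shift: L{e^(at)f(t)} = F(s-a). L{e^(-4t)·sin(3t)} = 3/((s+4)² + 9)

Final answer: 3/((s+4)² + 9)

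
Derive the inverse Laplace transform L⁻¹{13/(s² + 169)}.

L⁻¹{13/(s² + 169)} = sin(13t)

Final answer: sin(13t)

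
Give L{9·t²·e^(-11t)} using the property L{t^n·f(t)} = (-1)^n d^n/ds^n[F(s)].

L{e^(-11t)} = 1/(s+11). d/ds[1/(s+11)] = -1/(s+11)². d²/ds²[1/(s+11)] = 2/(s+11)³. So L{t²·e^(-11t)} = (-1)² · 2/(s+11)³ = 2/(s+11)³. Then L{9·t²·e^(-11t)} = 9·2/(s+11)³ = 18/(s+11)³

Final answer: 18/(s+11)³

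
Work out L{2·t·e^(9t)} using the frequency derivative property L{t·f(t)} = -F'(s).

L{e^(9t)} = 1/(s-9). By frequency derivative: L{t·e^(9t)} = -d/ds[1/(s-9)] = -(-1)/(s-9)² = 1/(s-9)². Then L{2·t·e^(9t)} = 2·1/(s-9)² = 2/(s-9)²

Final answer: 2/(s-9)²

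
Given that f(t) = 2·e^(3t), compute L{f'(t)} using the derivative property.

f(0) = 2, F(s) = 2/(s-3). L{f'(t)} = s·F(s) - f(0) = 2s/(s-3) - 2 = (2s - 2(s-3))/(s-3) = 6/(s-3)

Final answer: 6/(s-3)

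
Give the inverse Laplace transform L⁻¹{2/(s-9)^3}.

L⁻¹{n!/(s-a)^(n+1)} = t^n·e^(at), so L⁻¹{2/(s-9)^3} = t^2·e^(9t)

Final answer: t^2·e^(9t)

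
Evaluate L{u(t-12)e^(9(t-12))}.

u(t-a)f(t-a) with f(t)=e^(9t). L{e^(9t)} = 1/(s-9). By time shift: e^(-12s)/(s-9)

Final answer: e^(-12s)/(s-9)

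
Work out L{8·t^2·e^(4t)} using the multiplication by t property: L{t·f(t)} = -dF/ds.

Using L{t^n·e^(at)} = n!/(s-a)^(n+1), L{t^2·e^(4t)} = 2/(s-4)^3, so L{8·t^2·e^(4t)} = 8·2/(s-4)^3 = 16/(s-4)^3

Final answer: 16/(s-4)^3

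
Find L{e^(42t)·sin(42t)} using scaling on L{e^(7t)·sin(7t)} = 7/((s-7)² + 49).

Scaling with a=6: L{e^(42t)·sin(42t)} = (1/6) · 7/((s/6-7)² + 49). Simplifying: 42/((s-42)² + 1764)

Final answer: 42/((s-42)² + 1764)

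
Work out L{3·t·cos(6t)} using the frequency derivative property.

L{cos(6t)} = s/(s² + 36). Derivative: d/ds[s/(s² + 36)] = [(s² + 36) - s·2s]/(s² + 36)² = (36 - s²)/(s² + 36)². So L{t·cos(6t)} = -F'(s) = (s² - 36)/(s² + 36)². Then L{3·t·cos(6t)} = 3·(s² - 36)/(s² + 36)²

Final answer: 3·(s² - 36)/(s² + 36)²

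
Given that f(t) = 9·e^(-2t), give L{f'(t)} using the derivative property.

f(0) = 9, F(s) = 9/(s+2). L{f'(t)} = s·F(s) - f(0) = 9s/(s+2) - 9 = (9s - 9(s+2))/(s+2) = -18/(s+2)

Final answer: -18/(s+2)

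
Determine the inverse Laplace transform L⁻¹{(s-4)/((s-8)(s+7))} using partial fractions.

Using partial fractions, f(t) = (4e^(8t) + 11e^(-7t))/15

Final answer: (4e^(8t) + 11e^(-7t))/15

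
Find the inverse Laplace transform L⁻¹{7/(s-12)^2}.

L⁻¹{n!/(s-a)^(n+1)} = t^n·e^(at) with n=1, a=12. So L⁻¹{1/(s-12)^2} = t·e^(12t), and L⁻¹{7/(s-12)^2} = (7/1)·t·e^(12t) = 7·t·e^(12t)

Final answer: 7·t·e^(12t)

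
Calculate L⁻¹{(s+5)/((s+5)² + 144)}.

Using frequency shift: L⁻¹{(s-a)/((s-a)² + b²)} = e^(at)cos(bt). Here a=-5, b=12

Final answer: e^(-5t)·cos(12t)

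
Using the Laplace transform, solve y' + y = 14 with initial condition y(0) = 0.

sY + Y = 14/s. Y = 14/(s(s+1)). Partial fractions: Y = 14/s - 14/(s+1)

Final answer: y(t) = 14(1 - e^(-t))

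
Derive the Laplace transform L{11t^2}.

L{11t^2} = 11 · L{t^2} = 11 · 2/s^3 = 22/s^3

Final answer: 22/s^3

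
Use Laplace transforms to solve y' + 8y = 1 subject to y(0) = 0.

sY + 8Y = 1/s. Y = 1/(s(s+8)). Partial fractions: Y = 1/8/s - 1/8/(s+8)

Final answer: y(t) = 1/8(1 - e^(-8t))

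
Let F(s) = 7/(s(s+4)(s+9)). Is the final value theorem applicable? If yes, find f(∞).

Poles of sF(s) = 7/((s+4)(s+9)) are at s = -4 and s = -9, both in the left half-plane. Theorem applies. f(∞) = lim_{s→0} sF(s) = 7/(4·9) = 7/36

Final answer: 7/36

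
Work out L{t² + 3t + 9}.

L{t² + 3t + 9} = 2/s³ + 3/s² + 9/s = 2/s³ + 3/s² + 9/s

Final answer: 2/s³ + 3/s² + 9/s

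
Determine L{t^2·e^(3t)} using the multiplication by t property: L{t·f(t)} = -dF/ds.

Using L{t^n·e^(at)} = n!/(s-a)^(n+1), L{t^2·e^(3t)} = 2/(s-3)^3

Final answer: 2/(s-3)^3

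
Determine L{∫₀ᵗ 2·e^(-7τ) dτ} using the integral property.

L{∫₀ᵗ f(τ)dτ} = F(s)/s with F(s) = 2/(s+7), so L{∫₀ᵗ 2·e^(-7τ) dτ} = 2/(s(s+7))

Final answer: 2/(s(s+7))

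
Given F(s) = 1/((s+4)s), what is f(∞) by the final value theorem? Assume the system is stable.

f(∞) = lim_{s→0} sF(s) = lim_{s→0} 1/(s+4) = 1/4

Final answer: 1/4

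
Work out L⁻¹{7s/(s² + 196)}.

This is the form c·s/(s² + a²) with a = 14, c = 7. L⁻¹ = 7·cos(14t)

Final answer: 7·cos(14t)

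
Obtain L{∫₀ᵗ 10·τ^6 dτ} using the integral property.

L{∫₀ᵗ f(τ)dτ} = F(s)/s with f(t) = 10t^6. F(s) = 7200/s^7, so L{∫₀ᵗ 10·τ^6 dτ} = (7200/s^7)/s = 7200/s^8. (Check: ∫₀ᵗ 10·τ^6 dτ = 10t^7/7.)

Final answer: 7200/s^8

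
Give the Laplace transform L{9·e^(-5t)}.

L{e^(at)} = 1/(s-a), so L{e^(-5t)} = 1/(s+5). Then L{9·e^(-5t)} = 9/(s+5)

Final answer: 9/(s+5)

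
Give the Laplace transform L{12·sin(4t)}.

L{sin(ωt)} = ω/(s² + ω²), so L{sin(4t)} = 4/(s² + 16). Then L{12·sin(4t)} = 12·4/(s² + 16) = 48/(s² + 16)

Final answer: 48/(s² + 16)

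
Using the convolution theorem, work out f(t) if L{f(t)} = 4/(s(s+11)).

4/(s(s+11)) = (4/s)·(1/(s+11)) = L{4}·L{e^(-11t)}. By convolution, f(t) = 4*e^(-11t) = ∫₀ᵗ 4·e^(-11τ) dτ = 4·(1 - e^(-11t))/11

Final answer: 4·(1 - e^(-11t))/11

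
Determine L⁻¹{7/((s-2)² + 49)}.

Form: b/((s-a)² + b²) → e^(at)sin(bt). With a=2, b=7

Final answer: e^(2t)·sin(7t)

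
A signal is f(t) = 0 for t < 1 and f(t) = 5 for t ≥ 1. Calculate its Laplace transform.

f(t) = 5·u(t-1). L{u(t-1)} = e^(-s)/s, so L{f(t)} = 5·e^(-s)/s

Final answer: 5·e^(-s)/s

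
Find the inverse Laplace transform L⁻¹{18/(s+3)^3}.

L⁻¹{n!/(s-a)^(n+1)} = t^n·e^(at) with n=2, a=-3. So L⁻¹{2/(s+3)^3} = t^2·e^(-3t), and L⁻¹{18/(s+3)^3} = (18/2)·t^2·e^(-3t) = 9·t^2·e^(-3t)

Final answer: 9·t^2·e^(-3t)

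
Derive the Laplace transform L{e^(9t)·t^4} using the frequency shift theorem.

L{e^(at)·t^n} = n!/(s-a)^(n+1), so L{e^(9t)·t^4} = 24/(s-9)^5

Final answer: 24/(s-9)^5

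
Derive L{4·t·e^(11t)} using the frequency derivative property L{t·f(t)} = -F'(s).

L{e^(11t)} = 1/(s-11). By frequency derivative: L{t·e^(11t)} = -d/ds[1/(s-11)] = -(-1)/(s-11)² = 1/(s-11)². Then L{4·t·e^(11t)} = 4·1/(s-11)² = 4/(s-11)²

Final answer: 4/(s-11)²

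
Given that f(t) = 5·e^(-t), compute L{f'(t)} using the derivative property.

f(0) = 5, F(s) = 5/(s+1). L{f'(t)} = s·F(s) - f(0) = 5s/(s+1) - 5 = (5s - 5(s+1))/(s+1) = -5/(s+1)

Final answer: -5/(s+1)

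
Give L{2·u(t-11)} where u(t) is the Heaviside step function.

L{u(t-a)} = e^(-as)/s. Here a=11, so L{u(t-11)} = e^(-11s)/s, and L{2·u(t-11)} = 2·e^(-11s)/s

Final answer: 2·e^(-11s)/s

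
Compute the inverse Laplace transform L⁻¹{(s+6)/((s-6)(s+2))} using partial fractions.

Using partial fractions, f(t) = (12e^(6t) - 4e^(-2t))/8

Final answer: (12e^(6t) - 4e^(-2t))/8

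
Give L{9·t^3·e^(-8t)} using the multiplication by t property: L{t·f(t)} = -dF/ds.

Using L{t^n·e^(at)} = n!/(s-a)^(n+1), L{t^3·e^(-8t)} = 6/(s+8)^4, so L{9·t^3·e^(-8t)} = 9·6/(s+8)^4 = 54/(s+8)^4

Final answer: 54/(s+8)^4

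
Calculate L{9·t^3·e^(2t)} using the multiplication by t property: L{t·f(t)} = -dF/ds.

Using L{t^n·e^(at)} = n!/(s-a)^(n+1), L{t^3·e^(2t)} = 6/(s-2)^4, so L{9·t^3·e^(2t)} = 9·6/(s-2)^4 = 54/(s-2)^4

Final answer: 54/(s-2)^4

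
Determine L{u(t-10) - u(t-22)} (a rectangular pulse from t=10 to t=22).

L{u(t-a)} = e^(-as)/s. L{u(t-10) - u(t-22)} = (e^(-10s) - e^(-22s))/s

Final answer: (e^(-10s) - e^(-22s))/s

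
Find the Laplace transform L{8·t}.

L{t^n} = n!/s^(n+1), so L{t} = 1/s^2. Then L{8·t} = 8·1/s^2 = 8/s^2

Final answer: 8/s^2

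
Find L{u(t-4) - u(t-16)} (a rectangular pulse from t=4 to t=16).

L{u(t-a)} = e^(-as)/s. L{u(t-4) - u(t-16)} = (e^(-4s) - e^(-16s))/s

Final answer: (e^(-4s) - e^(-16s))/s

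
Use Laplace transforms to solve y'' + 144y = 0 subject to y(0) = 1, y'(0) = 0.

L{y''} + 144L{y} = 0. s²Y - s - 0 + 144Y = 0. Y(s² + 144) = s. Y = (s)/(s² + 144). Inverting: y(t) = cos(12t)

Final answer: y(t) = cos(12t)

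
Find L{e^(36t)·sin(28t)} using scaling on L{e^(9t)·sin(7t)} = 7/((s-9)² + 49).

Scaling with a=4: L{e^(36t)·sin(28t)} = (1/4) · 7/((s/4-9)² + 49). Simplifying: 28/((s-36)² + 784)

Final answer: 28/((s-36)² + 784)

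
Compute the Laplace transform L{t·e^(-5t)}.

L{t^n·e^(at)} = n!/(s-a)^(n+1), so L{t·e^(-5t)} = 1/(s+5)^2

Final answer: 1/(s+5)^2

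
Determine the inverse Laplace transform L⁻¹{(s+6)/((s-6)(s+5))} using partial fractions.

Using partial fractions, f(t) = (12e^(6t) - e^(-5t))/11

Final answer: (12e^(6t) - e^(-5t))/11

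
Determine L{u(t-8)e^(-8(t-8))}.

u(t-a)f(t-a) with f(t)=e^(-8t). L{e^(-8t)} = 1/(s+8). By time shift: e^(-8s)/(s+8)

Final answer: e^(-8s)/(s+8)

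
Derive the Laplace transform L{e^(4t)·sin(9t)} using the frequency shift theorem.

Frequency shift: L{e^(at)f(t)} = F(s-a). L{e^(4t)·sin(9t)} = 9/((s-4)² + 81)

Final answer: 9/((s-4)² + 81)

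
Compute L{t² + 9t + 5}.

L{t² + 9t + 5} = 2/s³ + 9/s² + 5/s = 2/s³ + 9/s² + 5/s

Final answer: 2/s³ + 9/s² + 5/s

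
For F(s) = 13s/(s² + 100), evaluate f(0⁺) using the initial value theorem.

f(0⁺) = lim_{s→∞} s·13s/(s² + 100) = lim_{s→∞} 13s²/(s² + 100) = 13

Final answer: 13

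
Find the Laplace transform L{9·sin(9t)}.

L{sin(ωt)} = ω/(s² + ω²), so L{sin(9t)} = 9/(s² + 81). Then L{9·sin(9t)} = 9·9/(s² + 81) = 81/(s² + 81)

Final answer: 81/(s² + 81)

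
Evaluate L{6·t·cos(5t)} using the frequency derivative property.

L{cos(5t)} = s/(s² + 25). Derivative: d/ds[s/(s² + 25)] = [(s² + 25) - s·2s]/(s² + 25)² = (25 - s²)/(s² + 25)². So L{t·cos(5t)} = -F'(s) = (s² - 25)/(s² + 25)². Then L{6·t·cos(5t)} = 6·(s² - 25)/(s² + 25)²

Final answer: 6·(s² - 25)/(s² + 25)²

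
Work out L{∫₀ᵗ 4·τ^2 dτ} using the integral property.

L{∫₀ᵗ f(τ)dτ} = F(s)/s with f(t) = 4t^2. F(s) = 8/s^3, so L{∫₀ᵗ 4·τ^2 dτ} = (8/s^3)/s = 8/s^4. (Check: ∫₀ᵗ 4·τ^2 dτ = 4t^3/3.)

Final answer: 8/s^4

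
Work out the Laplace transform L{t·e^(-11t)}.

L{t^n·e^(at)} = n!/(s-a)^(n+1), so L{t·e^(-11t)} = 1/(s+11)^2

Final answer: 1/(s+11)^2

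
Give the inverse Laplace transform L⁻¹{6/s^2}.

L⁻¹{n!/s^(n+1)} = t^n with n=1. So L⁻¹{1/s^2} = t, and L⁻¹{6/s^2} = (6/1)·t = 6·t

Final answer: 6·t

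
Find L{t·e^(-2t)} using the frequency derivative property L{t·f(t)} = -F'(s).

L{e^(-2t)} = 1/(s+2). By frequency derivative: L{t·e^(-2t)} = -d/ds[1/(s+2)] = -(-1)/(s+2)² = 1/(s+2)²

Final answer: 1/(s+2)²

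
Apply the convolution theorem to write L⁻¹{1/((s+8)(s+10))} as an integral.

1/((s+8)(s+10)) = (1/(s+8))·(1/(s+10)) = L{e^(-8t)}·L{e^(-10t)}. So f(t) = e^(-8t)*e^(-10t) = ∫₀ᵗ e^(-8τ)·e^(-10(t-τ)) dτ

Final answer: ∫₀ᵗ e^(-8τ)·e^(-10(t-τ)) dτ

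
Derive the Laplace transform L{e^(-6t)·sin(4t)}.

L{e^(at)·sin(ωt)} = ω/((s-a)² + ω²), so L{e^(-6t)·sin(4t)} = 4/((s+6)² + 16)

Final answer: 4/((s+6)² + 16)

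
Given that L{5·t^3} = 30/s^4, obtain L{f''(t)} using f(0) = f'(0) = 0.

L{f''(t)} = s²F(s) - sf(0) - f'(0) = s²·30/s^4 - 0 - 0 = 30/s^2

Final answer: 30/s^2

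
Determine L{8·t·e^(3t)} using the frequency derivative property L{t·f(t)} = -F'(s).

L{e^(3t)} = 1/(s-3). By frequency derivative: L{t·e^(3t)} = -d/ds[1/(s-3)] = -(-1)/(s-3)² = 1/(s-3)². Then L{8·t·e^(3t)} = 8·1/(s-3)² = 8/(s-3)²

Final answer: 8/(s-3)²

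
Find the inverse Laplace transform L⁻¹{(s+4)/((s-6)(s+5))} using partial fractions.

Using partial fractions, f(t) = (10e^(6t) + e^(-5t))/11

Final answer: (10e^(6t) + e^(-5t))/11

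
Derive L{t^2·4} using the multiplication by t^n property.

L{4} = 4/s. d^1/ds^1[1/s] = -1/s². d^2/ds^2[1/s] = 2/s^3. So L{t^2} = (-1)^{2}·2/s^3 = 2/s^3. Then L{t^2·4} = 4·2/s^3 = 8/s^3

Final answer: 8/s^3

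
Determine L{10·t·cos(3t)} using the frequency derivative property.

L{cos(3t)} = s/(s² + 9). Derivative: d/ds[s/(s² + 9)] = [(s² + 9) - s·2s]/(s² + 9)² = (9 - s²)/(s² + 9)². So L{t·cos(3t)} = -F'(s) = (s² - 9)/(s² + 9)². Then L{10·t·cos(3t)} = 10·(s² - 9)/(s² + 9)²

Final answer: 10·(s² - 9)/(s² + 9)²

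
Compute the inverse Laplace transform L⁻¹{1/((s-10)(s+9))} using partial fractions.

Decompose: A/(s-10) + B/(s+9). A = 1/19, B = -1/19. f(t) = (e^(10t) - e^(-9t))/19

Final answer: (e^(10t) - e^(-9t))/19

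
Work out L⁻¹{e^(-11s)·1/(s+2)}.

L⁻¹{1/(s+2)} = e^(-2t). By the time shift theorem, L⁻¹{e^(-as)F(s)} = u(t-a)f(t-a) with a=11, so L⁻¹{e^(-11s)·1/(s+2)} = u(t-11)·e^(-2(t-11))

Final answer: u(t-11)·e^(-2(t-11))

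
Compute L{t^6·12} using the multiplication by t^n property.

L{12} = 12/s. d^1/ds^1[1/s] = -1/s². d^2/ds^2[1/s] = 2/s^3. d^3/ds^3[1/s] = -6/s^4. d^4/ds^4[1/s] = 24/s^5. d^5/ds^5[1/s] = -120/s^6. d^6/ds^6[1/s] = 720/s^7. So L{t^6} = (-1)^{6}·720/s^7 = 720/s^7. Then L{t^6·12} = 12·720/s^7 = 8640/s^7

Final answer: 8640/s^7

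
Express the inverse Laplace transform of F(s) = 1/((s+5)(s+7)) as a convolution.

1/((s+5)(s+7)) = (1/(s+5))·(1/(s+7)) = L{e^(-5t)}·L{e^(-7t)}. So f(t) = e^(-5t)*e^(-7t) = ∫₀ᵗ e^(-5τ)·e^(-7(t-τ)) dτ

Final answer: ∫₀ᵗ e^(-5τ)·e^(-7(t-τ)) dτ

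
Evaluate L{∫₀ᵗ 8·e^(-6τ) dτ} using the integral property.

L{∫₀ᵗ f(τ)dτ} = F(s)/s with F(s) = 8/(s+6), so L{∫₀ᵗ 8·e^(-6τ) dτ} = 8/(s(s+6))

Final answer: 8/(s(s+6))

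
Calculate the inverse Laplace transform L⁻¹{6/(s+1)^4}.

L⁻¹{n!/(s-a)^(n+1)} = t^n·e^(at), so L⁻¹{6/(s+1)^4} = t^3·e^(-t)

Final answer: t^3·e^(-t)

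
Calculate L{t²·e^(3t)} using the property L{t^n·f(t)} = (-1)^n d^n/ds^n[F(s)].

L{e^(3t)} = 1/(s-3). d/ds[1/(s-3)] = -1/(s-3)². d²/ds²[1/(s-3)] = 2/(s-3)³. So L{t²·e^(3t)} = (-1)² · 2/(s-3)³ = 2/(s-3)³

Final answer: 2/(s-3)³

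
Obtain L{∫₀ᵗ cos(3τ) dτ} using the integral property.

L{∫₀ᵗ f(τ)dτ} = F(s)/s with F(s) = s/(s² + 9), so the result is (s/(s² + 9))/s = 1/(s² + 9)

Final answer: 1/(s² + 9)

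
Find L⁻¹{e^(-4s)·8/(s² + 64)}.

L⁻¹{8/(s² + 64)} = sin(8t). By the time shift theorem, L⁻¹{e^(-as)F(s)} = u(t-a)f(t-a) with a=4, so L⁻¹{e^(-4s)·8/(s² + 64)} = u(t-4)·sin(8(t-4))

Final answer: u(t-4)·sin(8(t-4))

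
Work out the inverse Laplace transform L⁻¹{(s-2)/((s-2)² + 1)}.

Using frequency shift, L⁻¹{(s-2)/((s-2)² + 1)} = e^(2t)·cos(t)

Final answer: e^(2t)·cos(t)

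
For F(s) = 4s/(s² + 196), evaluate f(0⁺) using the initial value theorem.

f(0⁺) = lim_{s→∞} s·4s/(s² + 196) = lim_{s→∞} 4s²/(s² + 196) = 4

Final answer: 4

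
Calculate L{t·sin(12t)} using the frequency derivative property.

L{sin(12t)} = 12/(s² + 144). By L{t·f(t)} = -F'(s): -d/ds[12/(s² + 144)] = -(12)·(-2s)/(s² + 144)² = 24s/(s² + 144)²

Final answer: 24s/(s² + 144)²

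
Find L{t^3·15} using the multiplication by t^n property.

L{15} = 15/s. d^1/ds^1[1/s] = -1/s². d^2/ds^2[1/s] = 2/s^3. d^3/ds^3[1/s] = -6/s^4. So L{t^3} = (-1)^{3}·-6/s^4 = 6/s^4. Then L{t^3·15} = 15·6/s^4 = 90/s^4

Final answer: 90/s^4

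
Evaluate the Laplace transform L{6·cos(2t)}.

L{cos(ωt)} = s/(s² + ω²), so L{cos(2t)} = s/(s² + 4). Then L{6·cos(2t)} = 6·s/(s² + 4) = 6s/(s² + 4)

Final answer: 6s/(s² + 4)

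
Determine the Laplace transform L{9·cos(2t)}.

L{cos(ωt)} = s/(s² + ω²), so L{cos(2t)} = s/(s² + 4). Then L{9·cos(2t)} = 9·s/(s² + 4) = 9s/(s² + 4)

Final answer: 9s/(s² + 4)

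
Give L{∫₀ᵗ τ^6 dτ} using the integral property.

L{∫₀ᵗ f(τ)dτ} = F(s)/s with f(t) = t^6. F(s) = 720/s^7, so L{∫₀ᵗ τ^6 dτ} = (720/s^7)/s = 720/s^8. (Check: ∫₀ᵗ τ^6 dτ = t^7/7.)

Final answer: 720/s^8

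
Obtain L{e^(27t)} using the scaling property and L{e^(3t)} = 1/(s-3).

Using L{f(at)} = (1/a)F(s/a) with a=9 and f(t) = e^(3t): L{e^(27t)} = (1/9) · 1/((s/9)-3) = (1/9) · 9/(s-27) = 1/(s-27)

Final answer: 1/(s-27)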